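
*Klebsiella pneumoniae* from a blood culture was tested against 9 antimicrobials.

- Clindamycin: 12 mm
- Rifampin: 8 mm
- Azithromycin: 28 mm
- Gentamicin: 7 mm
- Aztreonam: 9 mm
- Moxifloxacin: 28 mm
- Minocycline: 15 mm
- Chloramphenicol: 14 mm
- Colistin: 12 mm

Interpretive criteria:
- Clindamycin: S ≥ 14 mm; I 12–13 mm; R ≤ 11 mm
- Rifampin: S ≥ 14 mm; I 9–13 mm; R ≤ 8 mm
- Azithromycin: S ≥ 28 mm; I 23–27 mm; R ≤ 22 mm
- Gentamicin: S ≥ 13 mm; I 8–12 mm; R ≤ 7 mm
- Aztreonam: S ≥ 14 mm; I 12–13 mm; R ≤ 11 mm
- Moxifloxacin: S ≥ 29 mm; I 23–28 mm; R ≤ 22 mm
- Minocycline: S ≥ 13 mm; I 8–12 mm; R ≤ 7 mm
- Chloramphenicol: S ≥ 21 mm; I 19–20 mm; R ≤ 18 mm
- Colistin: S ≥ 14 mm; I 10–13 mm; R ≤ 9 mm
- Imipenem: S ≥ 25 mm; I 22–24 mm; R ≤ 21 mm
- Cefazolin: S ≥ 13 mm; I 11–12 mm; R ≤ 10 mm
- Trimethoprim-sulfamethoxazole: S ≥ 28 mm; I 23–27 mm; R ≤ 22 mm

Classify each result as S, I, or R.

I, R, S, R, R, I, S, R, I

Clindamycin: 12 mm is in 12–13 mm ⇒ I
Rifampin (8 mm) ≤ 8 mm — R
Azithromycin (28 mm) ≥ 28 mm ⇒ susceptible
Gentamicin (7 mm) ≤ 7 mm ⇒ resistant
Aztreonam (9 mm) ≤ 11 mm ⇒ resistant
Moxifloxacin (28 mm) in 23–28 mm ⇒ intermediate
Minocycline: 15 mm is ≥ 13 mm — susceptible
Chloramphenicol (14 mm) ≤ 18 mm → resistant
Colistin 12 mm: in 10–13 mm — intermediate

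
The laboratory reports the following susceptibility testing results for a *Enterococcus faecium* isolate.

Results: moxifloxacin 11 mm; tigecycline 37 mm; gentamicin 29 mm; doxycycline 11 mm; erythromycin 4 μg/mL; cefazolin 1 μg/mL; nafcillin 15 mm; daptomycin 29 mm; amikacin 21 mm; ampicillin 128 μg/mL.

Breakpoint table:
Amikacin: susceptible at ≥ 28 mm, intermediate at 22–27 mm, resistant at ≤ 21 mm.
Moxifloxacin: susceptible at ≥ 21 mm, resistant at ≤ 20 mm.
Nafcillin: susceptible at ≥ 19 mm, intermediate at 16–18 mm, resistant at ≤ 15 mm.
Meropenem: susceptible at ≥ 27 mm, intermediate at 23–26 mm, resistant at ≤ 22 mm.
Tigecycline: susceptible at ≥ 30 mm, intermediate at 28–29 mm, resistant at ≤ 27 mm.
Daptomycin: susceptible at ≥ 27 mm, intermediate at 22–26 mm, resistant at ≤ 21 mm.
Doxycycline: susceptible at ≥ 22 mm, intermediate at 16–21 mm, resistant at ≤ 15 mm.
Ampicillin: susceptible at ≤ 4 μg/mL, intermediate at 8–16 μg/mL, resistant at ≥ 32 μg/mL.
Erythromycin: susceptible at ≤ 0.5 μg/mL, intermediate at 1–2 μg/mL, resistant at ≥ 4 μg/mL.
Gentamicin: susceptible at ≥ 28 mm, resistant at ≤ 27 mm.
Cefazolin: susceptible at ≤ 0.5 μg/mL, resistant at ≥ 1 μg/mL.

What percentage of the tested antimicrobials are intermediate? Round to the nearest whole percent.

Moxifloxacin: 11 mm is ≤ 20 mm — resistant
Tigecycline: 37 mm is ≥ 30 mm — S
Gentamicin: 29 mm is ≥ 28 mm → S
Doxycycline 11 mm: ≤ 15 mm ⇒ Resistant
Erythromycin: 4 μg/mL is ≥ 4 μg/mL → resistant
Cefazolin: 1 μg/mL is ≥ 1 μg/mL — R
Nafcillin 15 mm: ≤ 15 mm — Resistant
Daptomycin (29 mm) ≥ 27 mm ⇒ S
Amikacin (21 mm) ≤ 21 mm — Resistant
Ampicillin 128 μg/mL: ≥ 32 μg/mL ⇒ Resistant
Intermediate: 0/10

0%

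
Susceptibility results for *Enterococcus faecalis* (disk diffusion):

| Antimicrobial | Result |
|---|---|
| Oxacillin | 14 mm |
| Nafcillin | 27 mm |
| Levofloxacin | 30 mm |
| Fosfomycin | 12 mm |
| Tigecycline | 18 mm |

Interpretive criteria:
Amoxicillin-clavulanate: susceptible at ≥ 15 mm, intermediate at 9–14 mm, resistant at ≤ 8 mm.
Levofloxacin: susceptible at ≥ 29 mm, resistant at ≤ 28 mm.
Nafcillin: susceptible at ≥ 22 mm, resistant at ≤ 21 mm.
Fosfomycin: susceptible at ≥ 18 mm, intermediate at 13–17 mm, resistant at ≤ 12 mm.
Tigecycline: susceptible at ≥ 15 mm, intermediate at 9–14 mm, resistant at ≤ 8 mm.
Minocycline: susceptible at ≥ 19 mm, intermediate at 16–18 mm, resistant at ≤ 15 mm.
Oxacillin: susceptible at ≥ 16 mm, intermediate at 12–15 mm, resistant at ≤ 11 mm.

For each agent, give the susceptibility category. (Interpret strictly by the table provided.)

Oxacillin: 14 mm is in 12–15 mm — Intermediate
Nafcillin 27 mm: ≥ 22 mm → S
Levofloxacin 30 mm: ≥ 29 mm — susceptible
Fosfomycin (12 mm) ≤ 12 mm → resistant
Tigecycline (18 mm) ≥ 15 mm ⇒ Susceptible

I, S, S, R, S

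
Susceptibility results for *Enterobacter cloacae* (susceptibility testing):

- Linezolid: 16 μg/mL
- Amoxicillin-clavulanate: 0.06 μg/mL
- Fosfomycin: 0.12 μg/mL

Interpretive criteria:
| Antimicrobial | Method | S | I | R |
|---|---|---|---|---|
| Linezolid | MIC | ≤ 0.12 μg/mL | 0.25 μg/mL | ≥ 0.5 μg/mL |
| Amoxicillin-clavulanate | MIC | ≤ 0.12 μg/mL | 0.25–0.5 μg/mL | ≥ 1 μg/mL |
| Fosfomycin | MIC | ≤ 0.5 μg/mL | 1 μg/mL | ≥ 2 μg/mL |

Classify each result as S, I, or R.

Linezolid 16 μg/mL: ≥ 0.5 μg/mL ⇒ R
Amoxicillin-clavulanate (0.06 μg/mL) ≤ 0.12 μg/mL — Susceptible
Fosfomycin (0.12 μg/mL) ≤ 0.5 μg/mL ⇒ susceptible

R, S, S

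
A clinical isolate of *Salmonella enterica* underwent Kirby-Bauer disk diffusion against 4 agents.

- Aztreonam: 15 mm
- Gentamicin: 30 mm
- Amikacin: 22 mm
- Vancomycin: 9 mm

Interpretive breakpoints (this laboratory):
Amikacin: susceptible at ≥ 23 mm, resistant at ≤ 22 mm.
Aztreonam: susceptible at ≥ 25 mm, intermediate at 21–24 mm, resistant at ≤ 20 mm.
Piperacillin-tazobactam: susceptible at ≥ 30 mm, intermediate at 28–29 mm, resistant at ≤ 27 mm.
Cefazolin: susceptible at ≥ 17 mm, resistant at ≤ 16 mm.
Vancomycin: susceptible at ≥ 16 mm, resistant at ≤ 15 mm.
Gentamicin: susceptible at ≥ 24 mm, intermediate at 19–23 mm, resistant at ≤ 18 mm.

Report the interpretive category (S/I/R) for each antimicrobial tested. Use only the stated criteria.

R, S, R, R

Aztreonam (15 mm) ≤ 20 mm ⇒ Resistant
Gentamicin: 30 mm is ≥ 24 mm → susceptible
Amikacin 22 mm: ≤ 22 mm — resistant
Vancomycin 9 mm: ≤ 15 mm → R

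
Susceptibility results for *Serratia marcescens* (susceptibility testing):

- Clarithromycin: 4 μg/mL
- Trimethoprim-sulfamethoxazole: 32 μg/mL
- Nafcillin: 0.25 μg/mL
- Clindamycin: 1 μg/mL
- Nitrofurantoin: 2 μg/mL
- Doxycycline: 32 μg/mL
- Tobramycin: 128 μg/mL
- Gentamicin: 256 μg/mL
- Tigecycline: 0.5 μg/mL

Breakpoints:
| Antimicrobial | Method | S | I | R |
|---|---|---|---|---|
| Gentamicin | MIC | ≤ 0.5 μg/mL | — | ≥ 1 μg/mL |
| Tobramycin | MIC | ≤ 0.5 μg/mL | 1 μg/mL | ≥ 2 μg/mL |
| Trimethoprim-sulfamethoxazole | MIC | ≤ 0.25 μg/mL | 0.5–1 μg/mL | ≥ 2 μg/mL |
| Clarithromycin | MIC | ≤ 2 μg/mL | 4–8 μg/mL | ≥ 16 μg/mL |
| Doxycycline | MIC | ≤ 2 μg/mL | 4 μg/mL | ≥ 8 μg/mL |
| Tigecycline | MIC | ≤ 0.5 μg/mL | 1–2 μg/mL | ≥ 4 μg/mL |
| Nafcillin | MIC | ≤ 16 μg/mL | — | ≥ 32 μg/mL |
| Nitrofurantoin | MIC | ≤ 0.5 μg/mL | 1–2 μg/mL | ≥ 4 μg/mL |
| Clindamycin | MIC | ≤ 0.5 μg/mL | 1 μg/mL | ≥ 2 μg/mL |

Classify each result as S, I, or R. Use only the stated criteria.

Clarithromycin 4 μg/mL: in 4–8 μg/mL → Intermediate
Trimethoprim-sulfamethoxazole 32 μg/mL: ≥ 2 μg/mL ⇒ resistant
Nafcillin (0.25 μg/mL) ≤ 16 μg/mL — S
Clindamycin (1 μg/mL) = 1 μg/mL → intermediate
Nitrofurantoin: 2 μg/mL is in 1–2 μg/mL ⇒ intermediate
Doxycycline: 32 μg/mL is ≥ 8 μg/mL → R
Tobramycin 128 μg/mL: ≥ 2 μg/mL ⇒ Resistant
Gentamicin (256 μg/mL) ≥ 1 μg/mL ⇒ R
Tigecycline 0.5 μg/mL: ≤ 0.5 μg/mL — S

I, R, S, I, I, R, R, R, S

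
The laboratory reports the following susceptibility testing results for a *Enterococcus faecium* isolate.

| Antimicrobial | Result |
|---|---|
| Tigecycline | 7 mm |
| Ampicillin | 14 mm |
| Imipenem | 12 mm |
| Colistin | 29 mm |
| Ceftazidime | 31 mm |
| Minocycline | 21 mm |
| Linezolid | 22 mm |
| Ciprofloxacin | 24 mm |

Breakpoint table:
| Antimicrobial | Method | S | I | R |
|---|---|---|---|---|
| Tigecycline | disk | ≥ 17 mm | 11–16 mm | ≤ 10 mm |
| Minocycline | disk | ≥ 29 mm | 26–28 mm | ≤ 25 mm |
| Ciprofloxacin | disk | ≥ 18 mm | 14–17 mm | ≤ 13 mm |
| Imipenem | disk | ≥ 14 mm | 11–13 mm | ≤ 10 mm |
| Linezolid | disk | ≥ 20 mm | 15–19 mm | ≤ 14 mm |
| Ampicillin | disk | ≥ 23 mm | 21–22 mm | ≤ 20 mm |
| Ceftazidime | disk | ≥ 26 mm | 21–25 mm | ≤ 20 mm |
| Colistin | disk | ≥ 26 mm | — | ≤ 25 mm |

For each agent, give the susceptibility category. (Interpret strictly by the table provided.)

Tigecycline: 7 mm is ≤ 10 mm → resistant
Ampicillin (14 mm) ≤ 20 mm → Resistant
Imipenem (12 mm) in 11–13 mm → Intermediate
Colistin 29 mm: ≥ 26 mm — susceptible
Ceftazidime (31 mm) ≥ 26 mm — susceptible
Minocycline 21 mm: ≤ 25 mm ⇒ Resistant
Linezolid 22 mm: ≥ 20 mm ⇒ Susceptible
Ciprofloxacin: 24 mm is ≥ 18 mm — S

R, R, I, S, S, R, S, S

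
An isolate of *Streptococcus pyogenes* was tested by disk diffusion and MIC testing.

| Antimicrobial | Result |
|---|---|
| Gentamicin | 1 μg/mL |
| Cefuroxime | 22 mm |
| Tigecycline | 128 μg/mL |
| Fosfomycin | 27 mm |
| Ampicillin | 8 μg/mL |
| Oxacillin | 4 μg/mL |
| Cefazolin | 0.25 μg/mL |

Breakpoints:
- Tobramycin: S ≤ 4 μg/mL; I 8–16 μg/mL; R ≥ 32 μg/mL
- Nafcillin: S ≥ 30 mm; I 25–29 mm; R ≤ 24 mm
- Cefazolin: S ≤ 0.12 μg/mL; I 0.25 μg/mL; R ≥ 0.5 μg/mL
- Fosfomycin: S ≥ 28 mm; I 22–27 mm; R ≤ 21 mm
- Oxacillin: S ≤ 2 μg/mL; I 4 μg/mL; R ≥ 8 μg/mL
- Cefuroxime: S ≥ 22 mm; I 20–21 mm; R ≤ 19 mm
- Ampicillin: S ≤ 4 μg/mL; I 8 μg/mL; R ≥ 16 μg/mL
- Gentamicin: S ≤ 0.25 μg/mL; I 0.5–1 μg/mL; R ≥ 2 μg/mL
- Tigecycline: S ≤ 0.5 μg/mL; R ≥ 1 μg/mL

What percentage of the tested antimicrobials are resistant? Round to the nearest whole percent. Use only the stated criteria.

Gentamicin 1 μg/mL: in 0.5–1 μg/mL → Intermediate
Cefuroxime (22 mm) ≥ 22 mm ⇒ susceptible
Tigecycline: 128 μg/mL is ≥ 1 μg/mL → resistant
Fosfomycin: 27 mm is in 22–27 mm → Intermediate
Ampicillin 8 μg/mL: = 8 μg/mL → intermediate
Oxacillin: 4 μg/mL is = 4 μg/mL ⇒ intermediate
Cefazolin 0.25 μg/mL: = 0.25 μg/mL ⇒ I
Resistant: 1/7

14%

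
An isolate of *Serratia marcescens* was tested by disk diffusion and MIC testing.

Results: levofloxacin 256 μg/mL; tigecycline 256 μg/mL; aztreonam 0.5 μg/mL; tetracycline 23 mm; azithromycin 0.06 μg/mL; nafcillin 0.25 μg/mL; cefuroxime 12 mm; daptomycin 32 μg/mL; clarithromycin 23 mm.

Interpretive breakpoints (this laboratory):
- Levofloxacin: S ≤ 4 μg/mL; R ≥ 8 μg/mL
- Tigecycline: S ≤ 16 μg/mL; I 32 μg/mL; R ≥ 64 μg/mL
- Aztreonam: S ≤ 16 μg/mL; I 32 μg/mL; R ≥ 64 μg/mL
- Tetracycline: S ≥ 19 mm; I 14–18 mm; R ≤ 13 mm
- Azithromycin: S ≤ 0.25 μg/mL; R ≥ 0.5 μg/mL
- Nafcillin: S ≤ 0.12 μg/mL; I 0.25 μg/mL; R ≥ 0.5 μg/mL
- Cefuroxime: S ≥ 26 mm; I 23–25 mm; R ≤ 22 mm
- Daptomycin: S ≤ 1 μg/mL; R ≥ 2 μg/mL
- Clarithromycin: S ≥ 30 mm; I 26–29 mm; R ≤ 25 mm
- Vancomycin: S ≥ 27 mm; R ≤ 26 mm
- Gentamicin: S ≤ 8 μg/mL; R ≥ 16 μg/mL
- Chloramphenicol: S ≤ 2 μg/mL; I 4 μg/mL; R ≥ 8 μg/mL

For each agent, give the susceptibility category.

R, R, S, S, S, I, R, R, R

Levofloxacin 256 μg/mL: ≥ 8 μg/mL — resistant
Tigecycline (256 μg/mL) ≥ 64 μg/mL → Resistant
Aztreonam (0.5 μg/mL) ≤ 16 μg/mL ⇒ Susceptible
Tetracycline (23 mm) ≥ 19 mm — Susceptible
Azithromycin (0.06 μg/mL) ≤ 0.25 μg/mL → S
Nafcillin: 0.25 μg/mL is = 0.25 μg/mL → intermediate
Cefuroxime: 12 mm is ≤ 22 mm — Resistant
Daptomycin: 32 μg/mL is ≥ 2 μg/mL ⇒ R
Clarithromycin: 23 mm is ≤ 25 mm ⇒ Resistant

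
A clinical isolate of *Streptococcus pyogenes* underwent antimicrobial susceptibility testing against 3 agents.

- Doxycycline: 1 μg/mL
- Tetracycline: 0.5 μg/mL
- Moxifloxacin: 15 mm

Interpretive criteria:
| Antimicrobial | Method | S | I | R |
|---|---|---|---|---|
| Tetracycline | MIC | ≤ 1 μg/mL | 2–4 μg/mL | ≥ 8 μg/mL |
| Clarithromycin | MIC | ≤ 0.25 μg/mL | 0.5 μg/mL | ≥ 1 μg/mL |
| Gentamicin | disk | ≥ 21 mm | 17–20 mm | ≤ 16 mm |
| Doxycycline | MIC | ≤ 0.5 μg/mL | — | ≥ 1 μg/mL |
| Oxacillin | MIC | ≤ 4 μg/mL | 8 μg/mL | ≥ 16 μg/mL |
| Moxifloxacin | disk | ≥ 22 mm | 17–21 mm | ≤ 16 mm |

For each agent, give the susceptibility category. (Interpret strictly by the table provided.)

Doxycycline 1 μg/mL: ≥ 1 μg/mL — R
Tetracycline (0.5 μg/mL) ≤ 1 μg/mL — Susceptible
Moxifloxacin: 15 mm is ≤ 16 mm → R

R, S, R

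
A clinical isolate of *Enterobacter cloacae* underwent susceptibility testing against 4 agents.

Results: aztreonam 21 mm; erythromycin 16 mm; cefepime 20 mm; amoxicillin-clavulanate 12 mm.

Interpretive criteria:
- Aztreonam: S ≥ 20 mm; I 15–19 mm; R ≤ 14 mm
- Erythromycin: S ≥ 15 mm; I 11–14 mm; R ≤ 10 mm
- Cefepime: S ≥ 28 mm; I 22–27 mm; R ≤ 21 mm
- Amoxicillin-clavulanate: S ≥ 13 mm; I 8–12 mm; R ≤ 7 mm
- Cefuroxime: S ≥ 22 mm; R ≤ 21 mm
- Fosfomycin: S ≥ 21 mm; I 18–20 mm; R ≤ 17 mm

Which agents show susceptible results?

Aztreonam 21 mm: ≥ 20 mm → susceptible
Erythromycin: 16 mm is ≥ 15 mm → Susceptible
Cefepime 20 mm: ≤ 21 mm ⇒ resistant
Amoxicillin-clavulanate: 12 mm is in 8–12 mm → Intermediate

aztreonam, erythromycin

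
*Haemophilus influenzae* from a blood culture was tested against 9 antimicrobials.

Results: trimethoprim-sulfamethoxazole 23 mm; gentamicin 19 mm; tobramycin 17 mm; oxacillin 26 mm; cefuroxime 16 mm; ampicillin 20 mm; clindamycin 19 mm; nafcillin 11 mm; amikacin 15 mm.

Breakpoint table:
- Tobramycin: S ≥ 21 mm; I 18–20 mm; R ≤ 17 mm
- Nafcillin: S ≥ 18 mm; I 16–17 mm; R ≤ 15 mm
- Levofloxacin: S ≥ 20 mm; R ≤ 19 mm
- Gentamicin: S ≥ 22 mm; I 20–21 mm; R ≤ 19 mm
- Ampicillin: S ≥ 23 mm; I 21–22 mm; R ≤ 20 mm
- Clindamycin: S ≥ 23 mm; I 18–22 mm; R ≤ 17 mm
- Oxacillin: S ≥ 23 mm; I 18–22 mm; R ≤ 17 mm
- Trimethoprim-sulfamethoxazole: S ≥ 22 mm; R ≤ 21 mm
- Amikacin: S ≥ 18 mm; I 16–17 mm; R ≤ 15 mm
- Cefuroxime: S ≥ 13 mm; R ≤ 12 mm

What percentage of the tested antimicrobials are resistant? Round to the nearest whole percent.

56%

Trimethoprim-sulfamethoxazole (23 mm) ≥ 22 mm — S
Gentamicin (19 mm) ≤ 19 mm — R
Tobramycin (17 mm) ≤ 17 mm → Resistant
Oxacillin 26 mm: ≥ 23 mm — S
Cefuroxime 16 mm: ≥ 13 mm → susceptible
Ampicillin 20 mm: ≤ 20 mm — R
Clindamycin (19 mm) in 18–22 mm → I
Nafcillin (11 mm) ≤ 15 mm — resistant
Amikacin: 15 mm is ≤ 15 mm → R
Resistant: 5/9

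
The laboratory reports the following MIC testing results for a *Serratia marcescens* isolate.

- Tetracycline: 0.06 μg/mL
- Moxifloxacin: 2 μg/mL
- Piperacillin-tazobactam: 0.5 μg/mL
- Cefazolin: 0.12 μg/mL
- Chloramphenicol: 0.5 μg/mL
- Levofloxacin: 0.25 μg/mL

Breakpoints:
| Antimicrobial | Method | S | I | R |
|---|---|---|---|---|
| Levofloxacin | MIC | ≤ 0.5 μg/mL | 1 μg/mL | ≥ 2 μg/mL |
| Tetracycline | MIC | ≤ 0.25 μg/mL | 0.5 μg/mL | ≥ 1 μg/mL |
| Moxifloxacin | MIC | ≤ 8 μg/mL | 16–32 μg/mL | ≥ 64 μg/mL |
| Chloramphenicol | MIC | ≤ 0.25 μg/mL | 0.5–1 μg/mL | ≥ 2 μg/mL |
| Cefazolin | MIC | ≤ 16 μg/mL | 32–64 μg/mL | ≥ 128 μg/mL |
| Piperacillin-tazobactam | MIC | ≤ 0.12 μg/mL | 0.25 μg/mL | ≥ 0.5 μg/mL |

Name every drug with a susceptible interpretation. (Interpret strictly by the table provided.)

Tetracycline: 0.06 μg/mL is ≤ 0.25 μg/mL → Susceptible
Moxifloxacin: 2 μg/mL is ≤ 8 μg/mL — Susceptible
Piperacillin-tazobactam 0.5 μg/mL: ≥ 0.5 μg/mL — Resistant
Cefazolin: 0.12 μg/mL is ≤ 16 μg/mL — susceptible
Chloramphenicol (0.5 μg/mL) in 0.5–1 μg/mL ⇒ I
Levofloxacin (0.25 μg/mL) ≤ 0.5 μg/mL → S

tetracycline, moxifloxacin, cefazolin, levofloxacin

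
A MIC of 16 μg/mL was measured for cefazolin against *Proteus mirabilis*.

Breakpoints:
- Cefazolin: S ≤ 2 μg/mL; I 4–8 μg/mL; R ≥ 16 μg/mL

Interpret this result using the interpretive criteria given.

Cefazolin: 16 μg/mL is ≥ 16 μg/mL — Resistant

R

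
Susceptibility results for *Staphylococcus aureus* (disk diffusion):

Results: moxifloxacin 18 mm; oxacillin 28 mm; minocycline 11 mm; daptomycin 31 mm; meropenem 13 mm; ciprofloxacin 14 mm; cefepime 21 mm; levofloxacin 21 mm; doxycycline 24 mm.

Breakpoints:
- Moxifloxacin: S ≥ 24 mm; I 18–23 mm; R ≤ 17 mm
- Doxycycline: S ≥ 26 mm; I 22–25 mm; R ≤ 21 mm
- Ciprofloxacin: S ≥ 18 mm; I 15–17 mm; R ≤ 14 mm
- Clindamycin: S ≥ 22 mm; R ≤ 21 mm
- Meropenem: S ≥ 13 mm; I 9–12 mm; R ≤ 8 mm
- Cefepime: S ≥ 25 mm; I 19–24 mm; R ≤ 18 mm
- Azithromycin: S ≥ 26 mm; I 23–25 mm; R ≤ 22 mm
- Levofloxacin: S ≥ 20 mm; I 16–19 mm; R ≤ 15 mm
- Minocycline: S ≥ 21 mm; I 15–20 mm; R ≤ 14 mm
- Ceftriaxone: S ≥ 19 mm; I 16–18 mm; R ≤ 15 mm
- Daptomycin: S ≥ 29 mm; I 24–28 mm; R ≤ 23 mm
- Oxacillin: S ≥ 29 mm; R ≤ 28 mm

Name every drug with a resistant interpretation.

oxacillin, minocycline, ciprofloxacin

Moxifloxacin (18 mm) in 18–23 mm — I
Oxacillin: 28 mm is ≤ 28 mm — Resistant
Minocycline 11 mm: ≤ 14 mm ⇒ R
Daptomycin (31 mm) ≥ 29 mm ⇒ S
Meropenem: 13 mm is ≥ 13 mm — S
Ciprofloxacin 14 mm: ≤ 14 mm — resistant
Cefepime 21 mm: in 19–24 mm — I
Levofloxacin: 21 mm is ≥ 20 mm — susceptible
Doxycycline (24 mm) in 22–25 mm — Intermediate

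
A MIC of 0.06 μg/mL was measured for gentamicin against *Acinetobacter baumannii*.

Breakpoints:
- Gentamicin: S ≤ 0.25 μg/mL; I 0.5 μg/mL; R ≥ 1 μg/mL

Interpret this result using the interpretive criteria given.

S

Gentamicin 0.06 μg/mL: ≤ 0.25 μg/mL ⇒ susceptible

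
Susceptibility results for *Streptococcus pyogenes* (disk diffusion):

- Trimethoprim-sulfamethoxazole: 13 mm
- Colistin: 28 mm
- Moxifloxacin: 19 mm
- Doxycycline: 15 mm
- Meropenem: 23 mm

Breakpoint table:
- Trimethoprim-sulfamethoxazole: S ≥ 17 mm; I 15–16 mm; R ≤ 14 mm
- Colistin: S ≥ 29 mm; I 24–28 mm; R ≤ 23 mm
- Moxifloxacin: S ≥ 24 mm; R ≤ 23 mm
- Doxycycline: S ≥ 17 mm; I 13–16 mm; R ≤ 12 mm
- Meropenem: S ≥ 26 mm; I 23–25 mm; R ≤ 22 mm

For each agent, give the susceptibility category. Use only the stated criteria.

R, I, R, I, I

Trimethoprim-sulfamethoxazole 13 mm: ≤ 14 mm ⇒ R
Colistin 28 mm: in 24–28 mm ⇒ Intermediate
Moxifloxacin 19 mm: ≤ 23 mm ⇒ resistant
Doxycycline: 15 mm is in 13–16 mm — I
Meropenem 23 mm: in 23–25 mm → I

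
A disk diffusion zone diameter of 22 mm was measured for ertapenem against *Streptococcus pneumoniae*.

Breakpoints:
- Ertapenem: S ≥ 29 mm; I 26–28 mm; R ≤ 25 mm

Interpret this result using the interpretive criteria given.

Ertapenem 22 mm: ≤ 25 mm — R

Resistant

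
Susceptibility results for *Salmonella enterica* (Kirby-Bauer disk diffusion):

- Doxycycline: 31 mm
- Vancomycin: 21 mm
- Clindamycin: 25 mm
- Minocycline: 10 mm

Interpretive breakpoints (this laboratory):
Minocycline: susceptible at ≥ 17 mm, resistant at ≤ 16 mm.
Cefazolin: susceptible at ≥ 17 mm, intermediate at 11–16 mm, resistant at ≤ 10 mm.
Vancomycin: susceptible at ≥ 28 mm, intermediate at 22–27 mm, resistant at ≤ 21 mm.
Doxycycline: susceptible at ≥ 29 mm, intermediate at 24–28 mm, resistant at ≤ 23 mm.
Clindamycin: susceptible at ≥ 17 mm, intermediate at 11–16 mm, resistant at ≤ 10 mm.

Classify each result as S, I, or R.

Doxycycline: 31 mm is ≥ 29 mm → susceptible
Vancomycin (21 mm) ≤ 21 mm — resistant
Clindamycin: 25 mm is ≥ 17 mm → susceptible
Minocycline 10 mm: ≤ 16 mm — Resistant

S, R, S, R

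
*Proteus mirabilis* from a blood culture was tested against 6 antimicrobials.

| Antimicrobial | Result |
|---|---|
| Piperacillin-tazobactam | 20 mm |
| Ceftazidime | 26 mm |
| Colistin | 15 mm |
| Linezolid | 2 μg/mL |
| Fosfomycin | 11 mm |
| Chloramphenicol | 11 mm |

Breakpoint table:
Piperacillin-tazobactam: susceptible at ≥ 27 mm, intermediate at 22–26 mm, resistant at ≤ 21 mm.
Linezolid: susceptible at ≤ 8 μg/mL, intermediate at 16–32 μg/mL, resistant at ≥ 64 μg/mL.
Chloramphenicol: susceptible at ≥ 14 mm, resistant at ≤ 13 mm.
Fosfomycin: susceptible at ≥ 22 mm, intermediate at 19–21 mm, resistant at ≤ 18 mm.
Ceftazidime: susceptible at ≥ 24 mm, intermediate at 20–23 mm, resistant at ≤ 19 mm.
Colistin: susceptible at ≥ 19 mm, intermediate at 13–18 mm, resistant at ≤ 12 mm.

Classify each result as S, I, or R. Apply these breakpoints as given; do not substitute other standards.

Piperacillin-tazobactam (20 mm) ≤ 21 mm ⇒ Resistant
Ceftazidime: 26 mm is ≥ 24 mm → Susceptible
Colistin: 15 mm is in 13–18 mm — Intermediate
Linezolid: 2 μg/mL is ≤ 8 μg/mL — S
Fosfomycin: 11 mm is ≤ 18 mm — R
Chloramphenicol 11 mm: ≤ 13 mm — resistant

R, S, I, S, R, R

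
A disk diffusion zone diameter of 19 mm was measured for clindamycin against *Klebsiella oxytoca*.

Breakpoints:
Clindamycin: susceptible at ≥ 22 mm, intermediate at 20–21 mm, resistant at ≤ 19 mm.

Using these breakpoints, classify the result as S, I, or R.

Resistant

Clindamycin (19 mm) ≤ 19 mm ⇒ resistant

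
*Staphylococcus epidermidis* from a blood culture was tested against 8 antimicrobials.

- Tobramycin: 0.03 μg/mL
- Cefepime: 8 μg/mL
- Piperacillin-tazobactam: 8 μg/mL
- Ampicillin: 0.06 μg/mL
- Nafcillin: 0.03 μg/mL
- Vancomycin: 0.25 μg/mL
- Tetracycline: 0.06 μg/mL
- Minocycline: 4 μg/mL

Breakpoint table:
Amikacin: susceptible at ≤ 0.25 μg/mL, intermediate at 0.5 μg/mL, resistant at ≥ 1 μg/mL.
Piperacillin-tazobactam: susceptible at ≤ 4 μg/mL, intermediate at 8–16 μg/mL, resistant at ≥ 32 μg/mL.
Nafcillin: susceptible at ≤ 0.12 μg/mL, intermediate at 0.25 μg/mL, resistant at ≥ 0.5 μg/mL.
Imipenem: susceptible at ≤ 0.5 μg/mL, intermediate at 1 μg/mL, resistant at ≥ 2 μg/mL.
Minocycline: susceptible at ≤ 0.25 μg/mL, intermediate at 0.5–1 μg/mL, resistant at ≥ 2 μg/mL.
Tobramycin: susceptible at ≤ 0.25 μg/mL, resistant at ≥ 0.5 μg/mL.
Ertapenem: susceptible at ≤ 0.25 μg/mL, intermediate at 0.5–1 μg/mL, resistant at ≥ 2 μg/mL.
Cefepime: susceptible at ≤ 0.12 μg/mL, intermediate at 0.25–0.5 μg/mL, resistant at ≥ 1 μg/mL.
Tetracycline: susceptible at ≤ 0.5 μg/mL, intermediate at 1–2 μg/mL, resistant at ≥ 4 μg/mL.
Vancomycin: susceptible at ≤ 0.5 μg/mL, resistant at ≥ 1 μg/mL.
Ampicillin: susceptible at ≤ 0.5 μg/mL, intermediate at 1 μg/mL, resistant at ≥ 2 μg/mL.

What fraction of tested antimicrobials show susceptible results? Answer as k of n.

Tobramycin 0.03 μg/mL: ≤ 0.25 μg/mL — Susceptible
Cefepime (8 μg/mL) ≥ 1 μg/mL ⇒ resistant
Piperacillin-tazobactam (8 μg/mL) in 8–16 μg/mL — intermediate
Ampicillin 0.06 μg/mL: ≤ 0.5 μg/mL → susceptible
Nafcillin 0.03 μg/mL: ≤ 0.12 μg/mL — S
Vancomycin (0.25 μg/mL) ≤ 0.5 μg/mL → Susceptible
Tetracycline 0.06 μg/mL: ≤ 0.5 μg/mL ⇒ susceptible
Minocycline (4 μg/mL) ≥ 2 μg/mL — resistant
Susceptible: 5/8

5 of 8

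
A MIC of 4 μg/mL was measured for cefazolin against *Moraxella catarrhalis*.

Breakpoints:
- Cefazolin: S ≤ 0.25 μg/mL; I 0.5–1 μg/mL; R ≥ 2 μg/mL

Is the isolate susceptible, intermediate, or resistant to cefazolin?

Cefazolin 4 μg/mL: ≥ 2 μg/mL → resistant

Resistant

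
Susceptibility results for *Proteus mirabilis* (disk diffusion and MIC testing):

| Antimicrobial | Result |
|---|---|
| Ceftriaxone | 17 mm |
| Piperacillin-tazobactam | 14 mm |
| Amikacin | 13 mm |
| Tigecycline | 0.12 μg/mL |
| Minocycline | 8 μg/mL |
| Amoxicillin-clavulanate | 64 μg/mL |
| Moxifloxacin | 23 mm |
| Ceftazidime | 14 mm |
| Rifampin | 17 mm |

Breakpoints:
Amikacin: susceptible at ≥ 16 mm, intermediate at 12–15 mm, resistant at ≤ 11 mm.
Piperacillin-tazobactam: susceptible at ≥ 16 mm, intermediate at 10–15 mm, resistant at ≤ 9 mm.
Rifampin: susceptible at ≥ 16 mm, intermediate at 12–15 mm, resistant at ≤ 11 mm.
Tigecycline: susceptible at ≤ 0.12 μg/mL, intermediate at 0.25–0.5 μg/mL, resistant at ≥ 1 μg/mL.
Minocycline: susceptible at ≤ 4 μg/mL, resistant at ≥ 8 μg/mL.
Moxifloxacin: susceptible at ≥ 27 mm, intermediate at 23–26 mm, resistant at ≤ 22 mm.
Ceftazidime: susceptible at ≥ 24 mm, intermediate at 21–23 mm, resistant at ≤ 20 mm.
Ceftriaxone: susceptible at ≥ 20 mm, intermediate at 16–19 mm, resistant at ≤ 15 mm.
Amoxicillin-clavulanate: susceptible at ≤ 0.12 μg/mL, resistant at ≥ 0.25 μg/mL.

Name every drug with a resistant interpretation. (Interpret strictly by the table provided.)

Ceftriaxone: 17 mm is in 16–19 mm → I
Piperacillin-tazobactam (14 mm) in 10–15 mm ⇒ I
Amikacin: 13 mm is in 12–15 mm — I
Tigecycline (0.12 μg/mL) ≤ 0.12 μg/mL ⇒ Susceptible
Minocycline 8 μg/mL: ≥ 8 μg/mL → resistant
Amoxicillin-clavulanate 64 μg/mL: ≥ 0.25 μg/mL — resistant
Moxifloxacin (23 mm) in 23–26 mm → Intermediate
Ceftazidime 14 mm: ≤ 20 mm — Resistant
Rifampin: 17 mm is ≥ 16 mm → Susceptible

minocycline, amoxicillin-clavulanate, ceftazidime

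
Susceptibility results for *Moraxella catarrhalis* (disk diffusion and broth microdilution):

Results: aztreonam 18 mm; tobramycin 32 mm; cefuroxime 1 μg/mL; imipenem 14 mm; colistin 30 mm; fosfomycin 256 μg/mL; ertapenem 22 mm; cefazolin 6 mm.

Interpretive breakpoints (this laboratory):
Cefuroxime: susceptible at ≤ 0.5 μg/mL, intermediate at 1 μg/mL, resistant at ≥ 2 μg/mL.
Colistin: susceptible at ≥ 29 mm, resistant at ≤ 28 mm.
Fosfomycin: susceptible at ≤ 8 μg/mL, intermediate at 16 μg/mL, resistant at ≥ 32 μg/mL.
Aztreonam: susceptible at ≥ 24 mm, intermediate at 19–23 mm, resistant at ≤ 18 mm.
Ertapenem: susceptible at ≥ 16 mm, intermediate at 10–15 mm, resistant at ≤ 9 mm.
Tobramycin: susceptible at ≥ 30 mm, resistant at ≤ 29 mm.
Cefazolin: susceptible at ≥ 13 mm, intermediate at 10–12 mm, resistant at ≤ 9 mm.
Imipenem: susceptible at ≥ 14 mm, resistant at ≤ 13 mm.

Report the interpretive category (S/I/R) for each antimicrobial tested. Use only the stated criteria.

R, S, I, S, S, R, S, R

Aztreonam 18 mm: ≤ 18 mm → resistant
Tobramycin 32 mm: ≥ 30 mm — S
Cefuroxime: 1 μg/mL is = 1 μg/mL — Intermediate
Imipenem 14 mm: ≥ 14 mm ⇒ Susceptible
Colistin: 30 mm is ≥ 29 mm → Susceptible
Fosfomycin (256 μg/mL) ≥ 32 μg/mL ⇒ R
Ertapenem (22 mm) ≥ 16 mm ⇒ S
Cefazolin: 6 mm is ≤ 9 mm — R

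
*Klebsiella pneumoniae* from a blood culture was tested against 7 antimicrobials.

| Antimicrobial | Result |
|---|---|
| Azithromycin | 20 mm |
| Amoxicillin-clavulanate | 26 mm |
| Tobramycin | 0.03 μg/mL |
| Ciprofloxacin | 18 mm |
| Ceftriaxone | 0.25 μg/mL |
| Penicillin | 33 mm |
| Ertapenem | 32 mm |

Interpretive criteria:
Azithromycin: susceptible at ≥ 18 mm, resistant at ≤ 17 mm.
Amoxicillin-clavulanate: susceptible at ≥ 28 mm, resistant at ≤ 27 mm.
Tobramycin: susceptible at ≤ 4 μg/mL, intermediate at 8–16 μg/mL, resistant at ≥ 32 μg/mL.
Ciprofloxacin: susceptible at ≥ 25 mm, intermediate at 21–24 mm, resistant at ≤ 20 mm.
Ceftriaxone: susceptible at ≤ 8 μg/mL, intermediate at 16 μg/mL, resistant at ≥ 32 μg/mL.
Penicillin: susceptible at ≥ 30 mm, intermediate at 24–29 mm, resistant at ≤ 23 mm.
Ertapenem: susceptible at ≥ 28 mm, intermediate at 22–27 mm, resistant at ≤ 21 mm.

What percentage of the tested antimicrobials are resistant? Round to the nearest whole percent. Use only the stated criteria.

Azithromycin 20 mm: ≥ 18 mm ⇒ Susceptible
Amoxicillin-clavulanate 26 mm: ≤ 27 mm — R
Tobramycin 0.03 μg/mL: ≤ 4 μg/mL — S
Ciprofloxacin (18 mm) ≤ 20 mm — resistant
Ceftriaxone: 0.25 μg/mL is ≤ 8 μg/mL ⇒ Susceptible
Penicillin: 33 mm is ≥ 30 mm → susceptible
Ertapenem (32 mm) ≥ 28 mm ⇒ susceptible
Resistant: 2/7

29%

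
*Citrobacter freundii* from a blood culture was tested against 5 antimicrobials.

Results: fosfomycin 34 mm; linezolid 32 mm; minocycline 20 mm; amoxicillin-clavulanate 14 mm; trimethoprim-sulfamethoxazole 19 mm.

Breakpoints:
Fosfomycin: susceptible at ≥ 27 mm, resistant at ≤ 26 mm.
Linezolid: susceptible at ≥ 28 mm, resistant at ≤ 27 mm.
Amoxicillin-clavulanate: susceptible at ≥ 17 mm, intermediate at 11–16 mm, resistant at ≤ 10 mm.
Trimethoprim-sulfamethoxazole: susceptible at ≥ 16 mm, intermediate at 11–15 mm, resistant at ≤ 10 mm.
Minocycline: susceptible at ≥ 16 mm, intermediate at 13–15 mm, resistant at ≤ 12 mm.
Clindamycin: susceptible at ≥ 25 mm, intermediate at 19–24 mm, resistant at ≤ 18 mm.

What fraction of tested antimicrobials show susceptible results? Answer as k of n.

4 of 5

Fosfomycin (34 mm) ≥ 27 mm ⇒ susceptible
Linezolid 32 mm: ≥ 28 mm — susceptible
Minocycline: 20 mm is ≥ 16 mm ⇒ S
Amoxicillin-clavulanate 14 mm: in 11–16 mm — Intermediate
Trimethoprim-sulfamethoxazole (19 mm) ≥ 16 mm — Susceptible
Susceptible: 4/5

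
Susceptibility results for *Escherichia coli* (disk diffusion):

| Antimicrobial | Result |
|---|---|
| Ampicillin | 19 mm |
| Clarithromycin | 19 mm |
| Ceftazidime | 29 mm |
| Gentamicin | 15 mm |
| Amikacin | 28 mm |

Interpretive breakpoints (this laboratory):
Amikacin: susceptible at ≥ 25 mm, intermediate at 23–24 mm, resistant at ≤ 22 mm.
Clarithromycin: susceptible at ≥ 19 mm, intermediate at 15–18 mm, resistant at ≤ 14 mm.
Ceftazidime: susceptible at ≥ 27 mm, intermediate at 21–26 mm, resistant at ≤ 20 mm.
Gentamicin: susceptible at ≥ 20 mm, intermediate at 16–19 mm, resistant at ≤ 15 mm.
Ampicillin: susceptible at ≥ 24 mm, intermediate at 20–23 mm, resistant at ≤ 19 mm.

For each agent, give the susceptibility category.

Ampicillin: 19 mm is ≤ 19 mm — Resistant
Clarithromycin: 19 mm is ≥ 19 mm ⇒ S
Ceftazidime: 29 mm is ≥ 27 mm → S
Gentamicin 15 mm: ≤ 15 mm — resistant
Amikacin (28 mm) ≥ 25 mm — Susceptible

R, S, S, R, S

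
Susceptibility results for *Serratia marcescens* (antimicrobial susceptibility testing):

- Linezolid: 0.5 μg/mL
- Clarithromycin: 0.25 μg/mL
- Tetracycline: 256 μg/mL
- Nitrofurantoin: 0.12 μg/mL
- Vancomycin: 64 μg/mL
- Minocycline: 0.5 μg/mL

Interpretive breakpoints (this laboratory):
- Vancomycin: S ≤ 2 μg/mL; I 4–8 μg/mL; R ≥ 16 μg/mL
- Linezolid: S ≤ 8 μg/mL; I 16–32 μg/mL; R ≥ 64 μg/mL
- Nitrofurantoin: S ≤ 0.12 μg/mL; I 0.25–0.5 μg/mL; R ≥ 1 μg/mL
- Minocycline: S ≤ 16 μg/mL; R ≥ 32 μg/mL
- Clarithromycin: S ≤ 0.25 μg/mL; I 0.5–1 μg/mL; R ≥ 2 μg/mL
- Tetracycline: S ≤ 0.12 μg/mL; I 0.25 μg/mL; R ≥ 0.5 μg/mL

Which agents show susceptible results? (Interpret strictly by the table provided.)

Linezolid 0.5 μg/mL: ≤ 8 μg/mL ⇒ Susceptible
Clarithromycin 0.25 μg/mL: ≤ 0.25 μg/mL ⇒ Susceptible
Tetracycline: 256 μg/mL is ≥ 0.5 μg/mL ⇒ R
Nitrofurantoin: 0.12 μg/mL is ≤ 0.12 μg/mL ⇒ susceptible
Vancomycin (64 μg/mL) ≥ 16 μg/mL — Resistant
Minocycline (0.5 μg/mL) ≤ 16 μg/mL ⇒ S

linezolid, clarithromycin, nitrofurantoin, minocycline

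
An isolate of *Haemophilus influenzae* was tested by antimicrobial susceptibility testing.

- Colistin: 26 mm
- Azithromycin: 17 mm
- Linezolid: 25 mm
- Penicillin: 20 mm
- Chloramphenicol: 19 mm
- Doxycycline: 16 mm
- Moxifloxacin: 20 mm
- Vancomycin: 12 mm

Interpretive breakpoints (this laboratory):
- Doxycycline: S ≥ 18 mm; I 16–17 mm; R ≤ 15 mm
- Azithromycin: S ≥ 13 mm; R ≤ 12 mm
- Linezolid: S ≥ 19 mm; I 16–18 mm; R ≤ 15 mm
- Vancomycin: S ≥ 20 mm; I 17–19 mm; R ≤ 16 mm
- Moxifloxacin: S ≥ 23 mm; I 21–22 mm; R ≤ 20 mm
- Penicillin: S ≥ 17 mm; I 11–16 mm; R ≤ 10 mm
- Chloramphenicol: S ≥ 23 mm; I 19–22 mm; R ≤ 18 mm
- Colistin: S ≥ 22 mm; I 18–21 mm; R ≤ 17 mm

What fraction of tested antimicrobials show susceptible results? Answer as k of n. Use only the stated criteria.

Colistin: 26 mm is ≥ 22 mm — susceptible
Azithromycin: 17 mm is ≥ 13 mm → susceptible
Linezolid 25 mm: ≥ 19 mm → susceptible
Penicillin 20 mm: ≥ 17 mm ⇒ susceptible
Chloramphenicol: 19 mm is in 19–22 mm ⇒ I
Doxycycline (16 mm) in 16–17 mm → I
Moxifloxacin: 20 mm is ≤ 20 mm — Resistant
Vancomycin 12 mm: ≤ 16 mm → resistant
Susceptible: 4/8

4 of 8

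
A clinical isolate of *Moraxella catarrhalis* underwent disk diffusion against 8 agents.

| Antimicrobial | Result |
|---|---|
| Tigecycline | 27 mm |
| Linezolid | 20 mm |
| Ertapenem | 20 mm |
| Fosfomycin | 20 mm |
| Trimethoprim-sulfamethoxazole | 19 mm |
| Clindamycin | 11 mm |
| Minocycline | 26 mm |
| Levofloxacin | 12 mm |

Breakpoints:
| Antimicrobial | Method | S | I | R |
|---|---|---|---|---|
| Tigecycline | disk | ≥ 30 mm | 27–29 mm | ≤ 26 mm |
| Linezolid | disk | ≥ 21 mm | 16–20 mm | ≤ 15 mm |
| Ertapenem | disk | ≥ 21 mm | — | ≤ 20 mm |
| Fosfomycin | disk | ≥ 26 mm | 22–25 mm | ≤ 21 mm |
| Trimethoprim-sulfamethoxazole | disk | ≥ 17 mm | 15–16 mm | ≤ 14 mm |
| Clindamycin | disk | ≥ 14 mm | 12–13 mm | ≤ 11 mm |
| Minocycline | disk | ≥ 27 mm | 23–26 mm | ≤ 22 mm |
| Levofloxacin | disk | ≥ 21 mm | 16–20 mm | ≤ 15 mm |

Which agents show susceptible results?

Tigecycline 27 mm: in 27–29 mm — intermediate
Linezolid (20 mm) in 16–20 mm — Intermediate
Ertapenem (20 mm) ≤ 20 mm → R
Fosfomycin 20 mm: ≤ 21 mm — Resistant
Trimethoprim-sulfamethoxazole 19 mm: ≥ 17 mm — susceptible
Clindamycin (11 mm) ≤ 11 mm → resistant
Minocycline (26 mm) in 23–26 mm ⇒ I
Levofloxacin 12 mm: ≤ 15 mm → Resistant

trimethoprim-sulfamethoxazole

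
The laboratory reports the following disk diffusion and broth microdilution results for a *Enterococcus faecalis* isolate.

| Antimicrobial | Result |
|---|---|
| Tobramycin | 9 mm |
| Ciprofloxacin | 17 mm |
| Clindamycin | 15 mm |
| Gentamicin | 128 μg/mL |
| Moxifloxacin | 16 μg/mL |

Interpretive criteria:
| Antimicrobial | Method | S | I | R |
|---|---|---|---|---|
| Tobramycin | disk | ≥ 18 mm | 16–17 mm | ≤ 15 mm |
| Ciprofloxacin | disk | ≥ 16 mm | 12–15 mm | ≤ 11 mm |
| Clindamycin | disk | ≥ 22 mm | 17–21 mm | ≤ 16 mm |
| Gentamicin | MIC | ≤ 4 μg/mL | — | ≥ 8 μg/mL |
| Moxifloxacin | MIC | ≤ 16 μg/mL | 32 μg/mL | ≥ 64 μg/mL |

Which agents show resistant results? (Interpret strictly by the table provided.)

Tobramycin (9 mm) ≤ 15 mm ⇒ Resistant
Ciprofloxacin 17 mm: ≥ 16 mm → Susceptible
Clindamycin: 15 mm is ≤ 16 mm ⇒ Resistant
Gentamicin: 128 μg/mL is ≥ 8 μg/mL → R
Moxifloxacin 16 μg/mL: ≤ 16 μg/mL → S

tobramycin, clindamycin, gentamicin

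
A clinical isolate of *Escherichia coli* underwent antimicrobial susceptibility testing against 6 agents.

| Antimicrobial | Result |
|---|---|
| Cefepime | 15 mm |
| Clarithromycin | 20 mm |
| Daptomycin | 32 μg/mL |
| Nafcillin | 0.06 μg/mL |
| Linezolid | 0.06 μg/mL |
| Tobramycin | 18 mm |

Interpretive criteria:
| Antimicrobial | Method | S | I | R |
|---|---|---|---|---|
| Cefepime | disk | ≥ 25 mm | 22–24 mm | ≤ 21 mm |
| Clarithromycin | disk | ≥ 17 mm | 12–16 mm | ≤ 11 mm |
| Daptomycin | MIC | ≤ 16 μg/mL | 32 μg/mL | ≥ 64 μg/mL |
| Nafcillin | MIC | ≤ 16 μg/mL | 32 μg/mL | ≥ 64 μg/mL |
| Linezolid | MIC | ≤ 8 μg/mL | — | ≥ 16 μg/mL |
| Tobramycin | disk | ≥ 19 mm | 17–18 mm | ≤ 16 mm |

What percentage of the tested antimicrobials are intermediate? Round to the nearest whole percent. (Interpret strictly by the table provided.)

33%

Cefepime 15 mm: ≤ 21 mm ⇒ Resistant
Clarithromycin: 20 mm is ≥ 17 mm — S
Daptomycin (32 μg/mL) = 32 μg/mL ⇒ intermediate
Nafcillin 0.06 μg/mL: ≤ 16 μg/mL — susceptible
Linezolid 0.06 μg/mL: ≤ 8 μg/mL → Susceptible
Tobramycin: 18 mm is in 17–18 mm — intermediate
Intermediate: 2/6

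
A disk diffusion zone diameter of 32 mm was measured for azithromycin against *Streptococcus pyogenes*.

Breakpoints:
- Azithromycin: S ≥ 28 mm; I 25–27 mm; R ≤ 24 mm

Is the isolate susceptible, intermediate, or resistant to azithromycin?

Azithromycin 32 mm: ≥ 28 mm — susceptible

Susceptible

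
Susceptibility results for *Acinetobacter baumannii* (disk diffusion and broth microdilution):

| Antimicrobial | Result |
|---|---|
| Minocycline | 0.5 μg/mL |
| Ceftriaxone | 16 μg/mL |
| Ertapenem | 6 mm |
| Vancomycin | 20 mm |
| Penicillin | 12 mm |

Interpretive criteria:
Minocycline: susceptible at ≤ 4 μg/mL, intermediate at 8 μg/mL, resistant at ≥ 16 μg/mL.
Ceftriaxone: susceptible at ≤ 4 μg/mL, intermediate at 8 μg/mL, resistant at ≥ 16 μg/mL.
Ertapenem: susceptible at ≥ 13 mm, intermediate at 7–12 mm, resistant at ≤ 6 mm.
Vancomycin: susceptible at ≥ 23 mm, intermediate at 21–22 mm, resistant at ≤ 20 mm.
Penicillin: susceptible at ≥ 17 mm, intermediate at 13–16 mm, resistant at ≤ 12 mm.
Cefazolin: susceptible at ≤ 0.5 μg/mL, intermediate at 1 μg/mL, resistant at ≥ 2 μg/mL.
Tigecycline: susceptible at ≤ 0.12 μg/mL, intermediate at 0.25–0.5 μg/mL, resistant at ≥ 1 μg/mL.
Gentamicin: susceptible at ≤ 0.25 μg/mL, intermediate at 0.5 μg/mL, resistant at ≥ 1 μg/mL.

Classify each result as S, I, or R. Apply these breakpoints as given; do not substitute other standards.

S, R, R, R, R

Minocycline (0.5 μg/mL) ≤ 4 μg/mL ⇒ S
Ceftriaxone 16 μg/mL: ≥ 16 μg/mL — Resistant
Ertapenem 6 mm: ≤ 6 mm ⇒ R
Vancomycin: 20 mm is ≤ 20 mm ⇒ resistant
Penicillin 12 mm: ≤ 12 mm ⇒ R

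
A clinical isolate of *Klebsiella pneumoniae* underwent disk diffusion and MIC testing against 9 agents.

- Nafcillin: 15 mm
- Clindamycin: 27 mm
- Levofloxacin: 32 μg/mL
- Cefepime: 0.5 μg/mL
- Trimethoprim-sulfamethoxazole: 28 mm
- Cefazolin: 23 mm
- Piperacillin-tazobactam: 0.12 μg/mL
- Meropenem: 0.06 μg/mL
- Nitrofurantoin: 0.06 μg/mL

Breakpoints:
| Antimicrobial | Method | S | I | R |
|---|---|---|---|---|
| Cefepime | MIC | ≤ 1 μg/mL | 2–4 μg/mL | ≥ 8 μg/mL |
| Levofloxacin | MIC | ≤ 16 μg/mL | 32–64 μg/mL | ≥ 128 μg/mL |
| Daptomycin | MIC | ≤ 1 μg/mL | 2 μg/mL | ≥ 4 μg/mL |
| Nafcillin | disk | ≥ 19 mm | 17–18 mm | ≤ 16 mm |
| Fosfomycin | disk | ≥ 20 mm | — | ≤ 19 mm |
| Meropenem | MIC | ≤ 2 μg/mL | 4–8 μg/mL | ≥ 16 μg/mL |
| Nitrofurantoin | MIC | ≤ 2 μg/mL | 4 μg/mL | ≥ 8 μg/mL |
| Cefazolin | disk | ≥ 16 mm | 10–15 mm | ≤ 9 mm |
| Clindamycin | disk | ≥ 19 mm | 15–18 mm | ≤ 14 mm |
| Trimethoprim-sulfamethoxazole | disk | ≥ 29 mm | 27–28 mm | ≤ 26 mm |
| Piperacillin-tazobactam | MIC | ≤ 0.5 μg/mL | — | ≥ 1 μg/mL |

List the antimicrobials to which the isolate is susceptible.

clindamycin, cefepime, cefazolin, piperacillin-tazobactam, meropenem, nitrofurantoin

Nafcillin 15 mm: ≤ 16 mm ⇒ resistant
Clindamycin (27 mm) ≥ 19 mm ⇒ Susceptible
Levofloxacin (32 μg/mL) in 32–64 μg/mL ⇒ Intermediate
Cefepime (0.5 μg/mL) ≤ 1 μg/mL → S
Trimethoprim-sulfamethoxazole: 28 mm is in 27–28 mm — intermediate
Cefazolin 23 mm: ≥ 16 mm → S
Piperacillin-tazobactam 0.12 μg/mL: ≤ 0.5 μg/mL — Susceptible
Meropenem: 0.06 μg/mL is ≤ 2 μg/mL → Susceptible
Nitrofurantoin: 0.06 μg/mL is ≤ 2 μg/mL ⇒ S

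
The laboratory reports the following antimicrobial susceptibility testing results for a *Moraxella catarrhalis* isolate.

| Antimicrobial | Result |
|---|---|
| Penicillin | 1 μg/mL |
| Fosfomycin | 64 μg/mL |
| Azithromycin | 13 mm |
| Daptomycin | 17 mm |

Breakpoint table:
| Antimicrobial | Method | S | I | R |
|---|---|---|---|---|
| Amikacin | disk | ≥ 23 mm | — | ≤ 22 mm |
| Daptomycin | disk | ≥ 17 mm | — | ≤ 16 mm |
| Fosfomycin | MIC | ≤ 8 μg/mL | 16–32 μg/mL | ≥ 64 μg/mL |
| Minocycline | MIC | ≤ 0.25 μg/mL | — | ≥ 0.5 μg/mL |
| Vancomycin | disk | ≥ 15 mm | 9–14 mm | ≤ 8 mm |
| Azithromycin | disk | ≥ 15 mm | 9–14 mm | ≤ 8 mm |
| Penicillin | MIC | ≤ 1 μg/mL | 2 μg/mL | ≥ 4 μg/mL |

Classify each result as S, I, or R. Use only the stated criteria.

S, R, I, S

Penicillin 1 μg/mL: ≤ 1 μg/mL ⇒ susceptible
Fosfomycin: 64 μg/mL is ≥ 64 μg/mL ⇒ R
Azithromycin 13 mm: in 9–14 mm — Intermediate
Daptomycin: 17 mm is ≥ 17 mm ⇒ S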